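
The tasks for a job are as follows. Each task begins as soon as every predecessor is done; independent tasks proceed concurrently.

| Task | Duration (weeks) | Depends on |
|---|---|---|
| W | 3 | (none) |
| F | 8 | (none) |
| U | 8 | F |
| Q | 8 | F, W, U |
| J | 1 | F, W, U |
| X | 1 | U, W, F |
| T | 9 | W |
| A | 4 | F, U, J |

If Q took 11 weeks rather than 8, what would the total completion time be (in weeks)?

27

As given, the longest chain is F→U→Q = 8+8+8 = 24, so the finish is 24 weeks.
Q is on the critical path; changing it to 11 makes that path 27 weeks.
That remains the longest chain; total 27 weeks.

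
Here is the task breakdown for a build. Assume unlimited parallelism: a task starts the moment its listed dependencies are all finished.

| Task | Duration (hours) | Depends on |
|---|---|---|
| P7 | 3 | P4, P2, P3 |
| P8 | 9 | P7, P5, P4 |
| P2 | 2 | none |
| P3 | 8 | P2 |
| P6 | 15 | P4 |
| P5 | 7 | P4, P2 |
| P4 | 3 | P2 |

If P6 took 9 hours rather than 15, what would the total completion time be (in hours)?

22

Critical path before the change: P2→P3→P7→P8 = 2+8+3+9 = 22 giving 22 hours.
P6 has 2 hours of float (longest path through it is 20).
No other chain overtakes it, so the finish is 22 hours.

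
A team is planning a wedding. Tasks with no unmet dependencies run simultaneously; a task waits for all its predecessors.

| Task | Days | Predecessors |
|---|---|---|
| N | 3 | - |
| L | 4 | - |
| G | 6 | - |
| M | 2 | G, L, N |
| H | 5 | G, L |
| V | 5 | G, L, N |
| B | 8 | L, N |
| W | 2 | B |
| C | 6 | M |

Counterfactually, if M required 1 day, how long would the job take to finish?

14

Baseline: G→M→C = 6+2+6 = 14 → 14 days.
M lies on that path, so at 1 day the path becomes 13 days.
New critical path: L→B→W = 4+8+2 = 14 ⇒ 14 days.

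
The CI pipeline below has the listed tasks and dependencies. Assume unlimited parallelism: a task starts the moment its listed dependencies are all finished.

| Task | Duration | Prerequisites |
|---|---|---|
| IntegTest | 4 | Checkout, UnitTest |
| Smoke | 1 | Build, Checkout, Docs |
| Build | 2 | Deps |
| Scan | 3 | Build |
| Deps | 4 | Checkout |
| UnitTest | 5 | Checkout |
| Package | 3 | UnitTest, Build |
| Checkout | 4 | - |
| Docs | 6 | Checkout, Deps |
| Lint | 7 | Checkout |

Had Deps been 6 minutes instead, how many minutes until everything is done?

17

Baseline: Checkout→Deps→Docs→Smoke = 4+4+6+1 = 15 → 15 minutes.
Since Deps is critical, the +2 change carries straight to that chain (now 17 minutes).
No other chain overtakes it, so the finish is 17 minutes.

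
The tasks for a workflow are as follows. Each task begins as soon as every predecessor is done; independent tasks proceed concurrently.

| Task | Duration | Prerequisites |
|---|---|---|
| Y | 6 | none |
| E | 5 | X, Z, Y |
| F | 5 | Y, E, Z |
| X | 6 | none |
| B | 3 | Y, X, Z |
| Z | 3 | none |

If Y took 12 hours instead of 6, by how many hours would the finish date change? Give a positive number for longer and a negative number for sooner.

Critical path before the change: Y→E→F = 6+5+5 = 16 giving 16 hours.
Since Y is critical, the +6 change carries straight to that chain (now 22 hours).
That remains the longest chain; total 22 hours.
Change in finish: 22 − 16 = +6 hours.

6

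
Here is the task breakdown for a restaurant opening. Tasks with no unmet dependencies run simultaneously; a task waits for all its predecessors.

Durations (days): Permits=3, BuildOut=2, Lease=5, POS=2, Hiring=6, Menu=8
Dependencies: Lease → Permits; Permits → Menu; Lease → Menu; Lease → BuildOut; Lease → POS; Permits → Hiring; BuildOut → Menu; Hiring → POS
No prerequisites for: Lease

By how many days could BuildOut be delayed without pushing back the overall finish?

Lease→Permits→Hiring→POS = 5+3+6+2 = 16 sets the makespan at 16 days.
BuildOut finishes as early as 7 and must finish by 8.
Slack of BuildOut = 6 − 5 = 1 day.

1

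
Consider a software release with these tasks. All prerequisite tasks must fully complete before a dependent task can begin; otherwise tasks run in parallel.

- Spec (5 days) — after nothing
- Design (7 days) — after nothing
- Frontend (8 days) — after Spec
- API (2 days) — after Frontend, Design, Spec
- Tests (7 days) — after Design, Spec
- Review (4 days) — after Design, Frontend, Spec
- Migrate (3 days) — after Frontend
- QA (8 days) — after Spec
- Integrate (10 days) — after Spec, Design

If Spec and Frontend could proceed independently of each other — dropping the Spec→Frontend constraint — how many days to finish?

With the dependency in place, Spec→Frontend→Review = 5+8+4 = 17 sets the finish at 17 days.
Without Spec→Frontend, Frontend's earliest start moves from 5 to 0.
The longest chain is now Design→Integrate = 7+10 = 17, so the job takes 17 days.

17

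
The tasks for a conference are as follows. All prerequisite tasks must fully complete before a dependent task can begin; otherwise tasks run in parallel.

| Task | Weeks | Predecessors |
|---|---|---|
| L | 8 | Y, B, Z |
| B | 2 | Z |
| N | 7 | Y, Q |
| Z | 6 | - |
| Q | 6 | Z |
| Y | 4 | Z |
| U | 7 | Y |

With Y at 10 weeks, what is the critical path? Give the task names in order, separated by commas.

The binding path is Z→Q→N = 6+6+7 = 19; finish at 19 weeks.
Y has 1 week of float (longest path through it is 18).
Now Z→Y→L = 6+10+8 = 24 is longest, so the finish becomes 24 weeks.

Z, Y, L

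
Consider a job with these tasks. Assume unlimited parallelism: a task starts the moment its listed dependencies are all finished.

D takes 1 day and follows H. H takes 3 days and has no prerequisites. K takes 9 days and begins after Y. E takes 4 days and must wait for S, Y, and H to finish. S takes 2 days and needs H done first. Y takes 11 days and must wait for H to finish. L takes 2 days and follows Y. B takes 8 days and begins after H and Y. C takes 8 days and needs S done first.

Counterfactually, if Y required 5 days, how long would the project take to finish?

17

Critical path before the change: H→Y→K = 3+11+9 = 23 giving 23 days.
Since Y is critical, the -6 change carries straight to that chain (now 17 days).
The critical path is still H→Y→K; finish is now 17 days.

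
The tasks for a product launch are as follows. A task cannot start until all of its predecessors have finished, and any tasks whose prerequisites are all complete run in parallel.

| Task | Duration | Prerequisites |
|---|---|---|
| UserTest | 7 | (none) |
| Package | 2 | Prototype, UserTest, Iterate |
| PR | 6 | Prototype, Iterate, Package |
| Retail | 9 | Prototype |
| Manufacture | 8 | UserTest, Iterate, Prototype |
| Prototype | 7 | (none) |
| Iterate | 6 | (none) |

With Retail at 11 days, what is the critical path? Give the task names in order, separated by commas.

The binding path is Prototype→Retail = 7+9 = 16; finish at 16 days.
Since Retail is critical, the +2 change carries straight to that chain (now 18 days).
The critical path is still Prototype→Retail; finish is now 18 days.

Prototype, Retail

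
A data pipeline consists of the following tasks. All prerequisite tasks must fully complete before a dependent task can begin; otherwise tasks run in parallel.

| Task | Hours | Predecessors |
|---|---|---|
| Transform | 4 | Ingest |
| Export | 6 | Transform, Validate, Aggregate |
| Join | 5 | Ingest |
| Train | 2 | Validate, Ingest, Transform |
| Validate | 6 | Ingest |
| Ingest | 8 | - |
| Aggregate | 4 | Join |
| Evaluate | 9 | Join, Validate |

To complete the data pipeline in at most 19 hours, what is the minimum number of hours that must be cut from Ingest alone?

Current finish: 23 hours; target: 19.
Ingest is on every critical path, so each hour cut from Ingest cuts the finish by one (this holds down to a finish of 16).
Need 23 − 19 = 4 hours off Ingest → Ingest becomes 4 hours, finish becomes 19.

4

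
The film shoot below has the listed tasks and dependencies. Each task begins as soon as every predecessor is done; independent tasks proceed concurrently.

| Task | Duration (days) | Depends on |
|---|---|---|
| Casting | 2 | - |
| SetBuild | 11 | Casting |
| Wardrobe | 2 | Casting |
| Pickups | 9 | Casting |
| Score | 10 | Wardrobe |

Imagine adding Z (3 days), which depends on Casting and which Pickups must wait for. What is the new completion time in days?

14

Originally the plan takes 14 days.
With Z inserted, Pickups now waits for max(Casting, Z).
New critical path: Casting→Z→Pickups = 2+3+9 = 14 ⇒ 14 days.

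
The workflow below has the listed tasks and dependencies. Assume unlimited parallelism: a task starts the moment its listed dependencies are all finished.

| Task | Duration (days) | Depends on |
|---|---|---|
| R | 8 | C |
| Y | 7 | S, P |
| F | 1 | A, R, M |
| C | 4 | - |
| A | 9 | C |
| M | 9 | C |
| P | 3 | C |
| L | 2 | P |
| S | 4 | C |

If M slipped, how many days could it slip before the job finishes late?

C→S→Y = 4+4+7 = 15 sets the makespan at 15 days.
M finishes as early as 13 and must finish by 14.
Slack of M = 5 − 4 = 1 day.

1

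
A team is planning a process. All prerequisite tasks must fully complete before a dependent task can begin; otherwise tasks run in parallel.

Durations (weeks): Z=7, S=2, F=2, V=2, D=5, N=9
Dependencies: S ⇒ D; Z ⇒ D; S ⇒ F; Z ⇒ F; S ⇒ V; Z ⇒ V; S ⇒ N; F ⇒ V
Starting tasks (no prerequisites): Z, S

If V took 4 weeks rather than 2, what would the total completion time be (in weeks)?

Baseline: Z→D = 7+5 = 12 → 12 weeks.
The longest path through V is only 11 weeks, so V has float 1.
New critical path: Z→F→V = 7+2+4 = 13 ⇒ 13 weeks.

13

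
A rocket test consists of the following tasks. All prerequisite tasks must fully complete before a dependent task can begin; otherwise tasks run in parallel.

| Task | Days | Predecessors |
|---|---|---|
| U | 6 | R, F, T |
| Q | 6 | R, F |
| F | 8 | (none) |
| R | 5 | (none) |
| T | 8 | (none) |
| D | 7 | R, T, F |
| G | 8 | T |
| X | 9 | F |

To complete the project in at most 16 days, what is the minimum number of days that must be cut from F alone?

Current finish: 17 days; target: 16.
F is on every critical path, so each day cut from F cuts the finish by one (this holds down to a finish of 16).
Need 17 − 16 = 1 day off F → F becomes 7 days, finish becomes 16.

1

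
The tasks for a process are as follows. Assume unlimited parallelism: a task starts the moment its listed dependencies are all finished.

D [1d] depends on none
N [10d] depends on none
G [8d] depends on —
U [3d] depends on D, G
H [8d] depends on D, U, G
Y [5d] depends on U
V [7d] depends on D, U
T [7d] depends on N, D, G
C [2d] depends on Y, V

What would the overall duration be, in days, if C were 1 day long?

19

The binding path is G→U→V→C = 8+3+7+2 = 20; finish at 20 days.
Since C is critical, the -1 change carries straight to that chain (now 19 days).
New critical path: G→U→H = 8+3+8 = 19 ⇒ 19 days.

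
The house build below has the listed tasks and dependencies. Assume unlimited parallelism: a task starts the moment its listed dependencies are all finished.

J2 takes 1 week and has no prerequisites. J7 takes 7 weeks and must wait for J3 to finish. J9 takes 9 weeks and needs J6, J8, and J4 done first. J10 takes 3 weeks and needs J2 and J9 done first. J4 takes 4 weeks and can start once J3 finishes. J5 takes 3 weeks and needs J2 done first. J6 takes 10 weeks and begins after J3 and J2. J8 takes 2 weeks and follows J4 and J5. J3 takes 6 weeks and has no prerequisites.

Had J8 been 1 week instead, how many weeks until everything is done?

Baseline: J3→J6→J9→J10 = 6+10+9+3 = 28 → 28 weeks.
The longest path through J8 is only 24 weeks, so J8 has float 4.
That remains the longest chain; total 28 weeks.

28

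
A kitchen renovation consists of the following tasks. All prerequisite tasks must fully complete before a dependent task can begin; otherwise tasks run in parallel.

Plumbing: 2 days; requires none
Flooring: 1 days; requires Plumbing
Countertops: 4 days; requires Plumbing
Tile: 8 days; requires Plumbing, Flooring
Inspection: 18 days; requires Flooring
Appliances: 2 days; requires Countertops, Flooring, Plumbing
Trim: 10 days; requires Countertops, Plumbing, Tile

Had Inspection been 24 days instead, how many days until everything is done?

Baseline: Plumbing→Flooring→Inspection = 2+1+18 = 21 → 21 days.
Inspection is on the critical path; changing it to 24 makes that path 27 days.
No other chain overtakes it, so the finish is 27 days.

27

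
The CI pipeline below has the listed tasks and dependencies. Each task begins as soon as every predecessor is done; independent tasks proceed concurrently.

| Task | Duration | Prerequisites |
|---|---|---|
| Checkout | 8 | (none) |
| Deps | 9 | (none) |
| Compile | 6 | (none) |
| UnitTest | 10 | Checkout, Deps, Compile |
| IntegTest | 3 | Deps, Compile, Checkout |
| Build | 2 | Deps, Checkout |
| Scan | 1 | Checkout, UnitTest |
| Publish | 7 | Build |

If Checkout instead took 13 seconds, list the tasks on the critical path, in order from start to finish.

Checkout, UnitTest, Scan

The binding path is Deps→UnitTest→Scan = 9+10+1 = 20; finish at 20 seconds.
The longest path through Checkout is only 19 seconds, so Checkout has float 1.
New critical path: Checkout→UnitTest→Scan = 13+10+1 = 24 ⇒ 24 seconds.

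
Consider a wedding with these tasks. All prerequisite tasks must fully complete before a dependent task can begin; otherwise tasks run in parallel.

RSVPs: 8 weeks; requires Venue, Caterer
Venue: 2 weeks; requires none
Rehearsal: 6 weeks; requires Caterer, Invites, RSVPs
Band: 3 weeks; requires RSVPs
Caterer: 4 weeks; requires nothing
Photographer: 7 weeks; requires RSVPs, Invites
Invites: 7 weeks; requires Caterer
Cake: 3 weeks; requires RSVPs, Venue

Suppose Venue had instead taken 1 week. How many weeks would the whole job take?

19

Actual critical path: Caterer→RSVPs→Photographer = 4+8+7 = 19 ⇒ 19 weeks.
Venue is off the critical path — its longest chain is 17 weeks, giving 2 of slack.
No other chain overtakes it, so the finish is 19 weeks.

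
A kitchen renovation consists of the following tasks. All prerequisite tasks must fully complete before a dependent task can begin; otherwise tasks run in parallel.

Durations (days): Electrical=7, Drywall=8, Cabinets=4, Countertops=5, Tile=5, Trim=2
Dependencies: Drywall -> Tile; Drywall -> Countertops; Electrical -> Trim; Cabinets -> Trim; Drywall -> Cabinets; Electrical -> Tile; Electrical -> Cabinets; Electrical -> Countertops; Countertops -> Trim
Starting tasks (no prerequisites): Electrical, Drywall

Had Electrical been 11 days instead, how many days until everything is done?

Critical path before the change: Drywall→Countertops→Trim = 8+5+2 = 15 giving 15 days.
The longest path through Electrical is only 14 days, so Electrical has float 1.
Now Electrical→Countertops→Trim = 11+5+2 = 18 is longest, so the finish becomes 18 days.

18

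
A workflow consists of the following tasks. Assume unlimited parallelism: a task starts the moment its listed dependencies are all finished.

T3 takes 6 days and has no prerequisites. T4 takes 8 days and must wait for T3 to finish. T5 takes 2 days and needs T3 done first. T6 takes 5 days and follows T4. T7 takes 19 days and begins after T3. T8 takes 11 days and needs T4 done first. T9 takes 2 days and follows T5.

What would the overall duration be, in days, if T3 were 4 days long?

Actual critical path: T3→T4→T8 = 6+8+11 = 25 ⇒ 25 days.
Since T3 is critical, the -2 change carries straight to that chain (now 23 days).
That remains the longest chain; total 23 days.

23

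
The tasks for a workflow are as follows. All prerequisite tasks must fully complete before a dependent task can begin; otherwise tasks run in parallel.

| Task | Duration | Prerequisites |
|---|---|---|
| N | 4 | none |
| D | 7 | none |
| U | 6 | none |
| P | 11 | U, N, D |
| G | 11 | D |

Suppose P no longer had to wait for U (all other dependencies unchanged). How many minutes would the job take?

Before: longest chain D→P = 7+11 = 18, finish 18.
Dropping U→P doesn't change P's earliest start (7); another predecessor still binds.
The longest chain is now D→P = 7+11 = 18, so the job takes 18 minutes.

18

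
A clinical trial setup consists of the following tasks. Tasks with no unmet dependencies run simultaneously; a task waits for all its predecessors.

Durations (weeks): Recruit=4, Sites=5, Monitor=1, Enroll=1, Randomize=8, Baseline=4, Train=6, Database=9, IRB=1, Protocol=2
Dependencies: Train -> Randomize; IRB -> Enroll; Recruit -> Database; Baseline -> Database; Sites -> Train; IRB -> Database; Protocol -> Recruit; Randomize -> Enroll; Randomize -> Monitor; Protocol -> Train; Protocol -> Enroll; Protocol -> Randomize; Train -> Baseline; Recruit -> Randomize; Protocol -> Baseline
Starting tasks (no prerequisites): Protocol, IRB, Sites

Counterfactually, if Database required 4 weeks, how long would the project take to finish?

The binding path is Sites→Train→Baseline→Database = 5+6+4+9 = 24; finish at 24 weeks.
Since Database is critical, the -5 change carries straight to that chain (now 19 weeks).
The binding chain switches to Sites→Train→Randomize→Enroll = 5+6+8+1 = 20; finish 20 weeks.

20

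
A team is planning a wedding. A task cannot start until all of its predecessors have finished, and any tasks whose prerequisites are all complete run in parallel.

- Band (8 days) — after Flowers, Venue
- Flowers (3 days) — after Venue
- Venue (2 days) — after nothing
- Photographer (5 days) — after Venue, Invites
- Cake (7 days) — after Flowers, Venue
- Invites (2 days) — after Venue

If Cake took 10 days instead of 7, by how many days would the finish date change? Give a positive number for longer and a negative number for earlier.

2

The binding path is Venue→Flowers→Band = 2+3+8 = 13; finish at 13 days.
Cake is off the critical path — its longest chain is 12 days, giving 1 of slack.
The binding chain switches to Venue→Flowers→Cake = 2+3+10 = 15; finish 15 days.
Change in finish: 15 − 13 = +2 days.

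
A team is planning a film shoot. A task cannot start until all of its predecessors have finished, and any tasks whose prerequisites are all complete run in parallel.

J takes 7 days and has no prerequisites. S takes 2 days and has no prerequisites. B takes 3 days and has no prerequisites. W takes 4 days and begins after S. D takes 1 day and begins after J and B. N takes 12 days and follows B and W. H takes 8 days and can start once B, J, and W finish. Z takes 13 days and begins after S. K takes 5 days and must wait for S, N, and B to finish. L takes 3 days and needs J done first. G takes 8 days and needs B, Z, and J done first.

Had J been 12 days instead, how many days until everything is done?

Critical path before the change: S→W→N→K = 2+4+12+5 = 23 giving 23 days.
J has 8 days of float (longest path through it is 15).
That remains the longest chain; total 23 days.

23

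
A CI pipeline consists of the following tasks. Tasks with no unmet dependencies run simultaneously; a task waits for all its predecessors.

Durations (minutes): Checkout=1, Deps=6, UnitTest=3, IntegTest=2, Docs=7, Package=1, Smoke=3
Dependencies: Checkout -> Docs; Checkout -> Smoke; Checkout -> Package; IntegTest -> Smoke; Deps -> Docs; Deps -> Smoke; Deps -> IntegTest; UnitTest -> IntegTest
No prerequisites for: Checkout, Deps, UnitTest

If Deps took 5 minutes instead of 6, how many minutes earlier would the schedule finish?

1

The binding path is Deps→Docs = 6+7 = 13; finish at 13 minutes.
Since Deps is critical, the -1 change carries straight to that chain (now 12 minutes).
That remains the longest chain; total 12 minutes.
Change in finish: 12 − 13 = -1 minutes.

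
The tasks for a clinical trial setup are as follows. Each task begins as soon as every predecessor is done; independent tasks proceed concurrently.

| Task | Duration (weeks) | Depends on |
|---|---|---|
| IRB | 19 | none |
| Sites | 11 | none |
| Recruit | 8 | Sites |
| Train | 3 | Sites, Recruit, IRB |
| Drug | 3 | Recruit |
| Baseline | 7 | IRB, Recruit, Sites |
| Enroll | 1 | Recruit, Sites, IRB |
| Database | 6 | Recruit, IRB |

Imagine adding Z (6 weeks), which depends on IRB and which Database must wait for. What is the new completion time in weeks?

31

Originally the plan takes 26 weeks.
With Z inserted, Database now waits for max(Recruit, IRB, Z).
New critical path: IRB→Z→Database = 19+6+6 = 31 ⇒ 31 weeks.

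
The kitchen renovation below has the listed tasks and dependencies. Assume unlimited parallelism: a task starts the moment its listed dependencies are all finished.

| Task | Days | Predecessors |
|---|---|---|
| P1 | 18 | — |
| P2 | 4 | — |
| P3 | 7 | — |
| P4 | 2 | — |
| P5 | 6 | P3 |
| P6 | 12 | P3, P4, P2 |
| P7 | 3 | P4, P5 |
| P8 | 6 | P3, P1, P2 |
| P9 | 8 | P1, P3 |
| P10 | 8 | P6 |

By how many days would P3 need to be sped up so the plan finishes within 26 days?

Current finish: 27 days; target: 26.
P3 is on every critical path, so each day cut from P3 cuts the finish by one (this holds down to a finish of 26).
Need 27 − 26 = 1 day off P3 → P3 becomes 6 days, finish becomes 26.

1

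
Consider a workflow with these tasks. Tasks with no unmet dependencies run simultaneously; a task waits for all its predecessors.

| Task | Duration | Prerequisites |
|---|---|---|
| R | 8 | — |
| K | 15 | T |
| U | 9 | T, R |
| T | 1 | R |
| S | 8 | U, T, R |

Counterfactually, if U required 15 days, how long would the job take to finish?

32

Actual critical path: R→T→U→S = 8+1+9+8 = 26 ⇒ 26 days.
U is on the critical path; changing it to 15 makes that path 32 days.
That remains the longest chain; total 32 days.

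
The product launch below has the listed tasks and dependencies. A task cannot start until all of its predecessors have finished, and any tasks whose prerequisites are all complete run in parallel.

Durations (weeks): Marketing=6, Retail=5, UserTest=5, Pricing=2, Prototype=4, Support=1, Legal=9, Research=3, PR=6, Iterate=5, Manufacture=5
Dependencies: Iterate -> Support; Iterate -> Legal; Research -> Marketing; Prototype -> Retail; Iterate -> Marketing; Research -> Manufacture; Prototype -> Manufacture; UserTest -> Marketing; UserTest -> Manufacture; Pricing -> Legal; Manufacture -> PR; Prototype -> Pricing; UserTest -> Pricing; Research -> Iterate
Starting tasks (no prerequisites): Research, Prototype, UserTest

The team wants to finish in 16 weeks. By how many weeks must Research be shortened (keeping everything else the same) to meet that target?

1

Current finish: 17 weeks; target: 16.
Research is on every critical path, so each week cut from Research cuts the finish by one (this holds down to a finish of 16).
Need 17 − 16 = 1 week off Research → Research becomes 2 weeks, finish becomes 16.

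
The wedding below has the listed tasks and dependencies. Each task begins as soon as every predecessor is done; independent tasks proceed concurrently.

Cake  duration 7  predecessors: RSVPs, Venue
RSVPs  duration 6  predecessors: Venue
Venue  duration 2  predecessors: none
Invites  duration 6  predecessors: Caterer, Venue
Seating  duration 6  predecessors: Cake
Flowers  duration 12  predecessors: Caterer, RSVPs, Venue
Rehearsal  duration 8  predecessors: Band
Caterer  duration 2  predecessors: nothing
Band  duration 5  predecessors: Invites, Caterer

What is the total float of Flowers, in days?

1

The longest chain is Venue→Invites→Band→Rehearsal = 2+6+5+8 = 21; overall finish 21 days.
Flowers finishes as early as 20 and must finish by 21.
So Flowers can slip 21 − 20 = 1 day.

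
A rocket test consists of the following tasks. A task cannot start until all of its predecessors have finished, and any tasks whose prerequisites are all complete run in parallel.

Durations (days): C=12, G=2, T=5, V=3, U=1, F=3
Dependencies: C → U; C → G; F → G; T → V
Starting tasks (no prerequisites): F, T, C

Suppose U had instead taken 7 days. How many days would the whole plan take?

As given, the longest chain is C→G = 12+2 = 14, so the finish is 14 days.
The longest path through U is only 13 days, so U has float 1.
The binding chain switches to C→U = 12+7 = 19; finish 19 days.

19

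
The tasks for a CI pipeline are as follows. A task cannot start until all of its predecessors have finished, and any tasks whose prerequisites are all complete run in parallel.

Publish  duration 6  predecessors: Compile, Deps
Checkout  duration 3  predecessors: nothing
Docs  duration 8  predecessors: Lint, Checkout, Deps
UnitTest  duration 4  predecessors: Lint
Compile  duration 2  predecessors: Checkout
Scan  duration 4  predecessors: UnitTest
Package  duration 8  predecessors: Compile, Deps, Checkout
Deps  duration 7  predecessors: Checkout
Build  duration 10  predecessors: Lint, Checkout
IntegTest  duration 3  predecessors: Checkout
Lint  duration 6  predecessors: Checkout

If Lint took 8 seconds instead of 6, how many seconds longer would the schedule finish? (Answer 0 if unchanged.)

Critical path before the change: Checkout→Lint→Build = 3+6+10 = 19 giving 19 seconds.
Lint is on the critical path; changing it to 8 makes that path 21 seconds.
No other chain overtakes it, so the finish is 21 seconds.
Change in finish: 21 − 19 = +2 seconds.

2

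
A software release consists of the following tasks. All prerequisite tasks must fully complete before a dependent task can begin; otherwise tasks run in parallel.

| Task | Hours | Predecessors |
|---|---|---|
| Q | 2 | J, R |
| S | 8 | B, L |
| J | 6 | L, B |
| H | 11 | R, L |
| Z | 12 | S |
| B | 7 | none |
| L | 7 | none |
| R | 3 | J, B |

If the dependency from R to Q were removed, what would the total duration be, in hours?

With the dependency in place, B→J→R→H = 7+6+3+11 = 27 sets the finish at 27 hours.
Without R→Q, Q's earliest start moves from 16 to 13.
The longest chain is now B→J→R→H = 7+6+3+11 = 27, so the software release takes 27 hours.

27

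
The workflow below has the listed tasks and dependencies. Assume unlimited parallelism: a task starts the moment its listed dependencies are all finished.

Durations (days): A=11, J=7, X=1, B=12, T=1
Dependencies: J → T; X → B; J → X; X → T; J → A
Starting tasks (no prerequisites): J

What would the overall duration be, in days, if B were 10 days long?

Actual critical path: J→X→B = 7+1+12 = 20 ⇒ 20 days.
B lies on that path, so at 10 days the path becomes 18 days.
No other chain overtakes it, so the finish is 18 days.

18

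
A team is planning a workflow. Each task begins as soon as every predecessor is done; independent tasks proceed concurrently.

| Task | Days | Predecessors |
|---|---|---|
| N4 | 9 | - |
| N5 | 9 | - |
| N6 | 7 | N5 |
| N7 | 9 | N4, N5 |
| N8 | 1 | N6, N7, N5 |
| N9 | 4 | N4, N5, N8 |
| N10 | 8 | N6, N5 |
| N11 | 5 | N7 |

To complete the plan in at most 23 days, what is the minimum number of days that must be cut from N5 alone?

Current finish: 24 days; target: 23.
N5 is on every critical path, so each day cut from N5 cuts the finish by one (this holds down to a finish of 23).
Need 24 − 23 = 1 day off N5 → N5 becomes 8 days, finish becomes 23.

1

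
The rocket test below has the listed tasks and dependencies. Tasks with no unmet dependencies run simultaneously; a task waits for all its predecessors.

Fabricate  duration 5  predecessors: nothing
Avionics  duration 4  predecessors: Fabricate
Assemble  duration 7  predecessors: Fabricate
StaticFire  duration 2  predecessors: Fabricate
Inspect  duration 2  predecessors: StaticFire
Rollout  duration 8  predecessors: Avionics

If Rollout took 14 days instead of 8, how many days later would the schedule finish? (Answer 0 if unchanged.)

6

As given, the longest chain is Fabricate→Avionics→Rollout = 5+4+8 = 17, so the finish is 17 days.
Since Rollout is critical, the +6 change carries straight to that chain (now 23 days).
No other chain overtakes it, so the finish is 23 days.
Change in finish: 23 − 17 = +6 days.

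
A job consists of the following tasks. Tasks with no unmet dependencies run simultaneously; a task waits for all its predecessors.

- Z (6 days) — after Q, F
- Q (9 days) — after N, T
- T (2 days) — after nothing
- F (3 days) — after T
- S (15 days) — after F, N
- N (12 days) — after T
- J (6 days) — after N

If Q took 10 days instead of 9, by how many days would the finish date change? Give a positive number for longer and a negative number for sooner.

1

Baseline: T→N→Q→Z = 2+12+9+6 = 29 → 29 days.
Since Q is critical, the +1 change carries straight to that chain (now 30 days).
That remains the longest chain; total 30 days.
Change in finish: 30 − 29 = +1 days.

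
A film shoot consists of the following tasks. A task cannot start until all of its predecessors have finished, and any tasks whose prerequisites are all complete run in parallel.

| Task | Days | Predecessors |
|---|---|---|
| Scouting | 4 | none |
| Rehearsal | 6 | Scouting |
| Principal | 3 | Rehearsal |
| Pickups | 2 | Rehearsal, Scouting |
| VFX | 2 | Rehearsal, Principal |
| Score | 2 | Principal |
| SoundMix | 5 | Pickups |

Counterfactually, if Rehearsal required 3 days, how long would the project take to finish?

14

The binding path is Scouting→Rehearsal→Pickups→SoundMix = 4+6+2+5 = 17; finish at 17 days.
Since Rehearsal is critical, the -3 change carries straight to that chain (now 14 days).
That remains the longest chain; total 14 days.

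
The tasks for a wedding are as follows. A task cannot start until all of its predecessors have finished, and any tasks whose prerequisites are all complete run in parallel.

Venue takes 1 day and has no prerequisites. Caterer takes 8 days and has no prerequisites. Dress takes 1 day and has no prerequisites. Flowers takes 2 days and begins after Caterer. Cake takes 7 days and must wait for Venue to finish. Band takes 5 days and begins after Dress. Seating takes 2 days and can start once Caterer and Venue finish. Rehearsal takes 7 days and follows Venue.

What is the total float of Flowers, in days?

Critical path: Caterer→Flowers = 8+2 = 10, so the finish is 10 days.
Longest path through Flowers: 10 days (earliest finish 10, latest finish 10).
So Flowers can slip 10 − 10 = 0 days.

0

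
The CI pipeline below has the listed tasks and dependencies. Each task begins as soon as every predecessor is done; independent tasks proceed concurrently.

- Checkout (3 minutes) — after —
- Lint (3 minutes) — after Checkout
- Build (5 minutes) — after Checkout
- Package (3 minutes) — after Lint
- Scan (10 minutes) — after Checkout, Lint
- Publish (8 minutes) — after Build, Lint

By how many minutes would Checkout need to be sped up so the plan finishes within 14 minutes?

2

Current finish: 16 minutes; target: 14.
Checkout is on every critical path, so each minute cut from Checkout cuts the finish by one (this holds down to a finish of 14).
Need 16 − 14 = 2 minutes off Checkout → Checkout becomes 1 minute, finish becomes 14.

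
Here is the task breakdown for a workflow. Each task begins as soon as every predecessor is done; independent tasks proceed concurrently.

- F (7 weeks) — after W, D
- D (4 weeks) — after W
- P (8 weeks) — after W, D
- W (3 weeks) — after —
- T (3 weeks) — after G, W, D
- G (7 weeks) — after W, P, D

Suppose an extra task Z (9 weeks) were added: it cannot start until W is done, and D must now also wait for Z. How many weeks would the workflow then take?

34

Originally the workflow takes 25 weeks.
With Z inserted, D now waits for max(W, Z).
New critical path: W→Z→D→P→G→T = 3+9+4+8+7+3 = 34 ⇒ 34 weeks.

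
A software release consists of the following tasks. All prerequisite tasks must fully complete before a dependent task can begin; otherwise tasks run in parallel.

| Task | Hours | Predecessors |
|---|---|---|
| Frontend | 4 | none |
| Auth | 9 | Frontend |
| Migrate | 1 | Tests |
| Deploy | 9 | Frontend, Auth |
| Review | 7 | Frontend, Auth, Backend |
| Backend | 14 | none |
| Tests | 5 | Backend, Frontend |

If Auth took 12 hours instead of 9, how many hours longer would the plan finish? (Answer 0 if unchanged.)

3

As given, the longest chain is Frontend→Auth→Deploy = 4+9+9 = 22, so the finish is 22 hours.
Auth is on the critical path; changing it to 12 makes that path 25 hours.
That remains the longest chain; total 25 hours.
Change in finish: 25 − 22 = +3 hours.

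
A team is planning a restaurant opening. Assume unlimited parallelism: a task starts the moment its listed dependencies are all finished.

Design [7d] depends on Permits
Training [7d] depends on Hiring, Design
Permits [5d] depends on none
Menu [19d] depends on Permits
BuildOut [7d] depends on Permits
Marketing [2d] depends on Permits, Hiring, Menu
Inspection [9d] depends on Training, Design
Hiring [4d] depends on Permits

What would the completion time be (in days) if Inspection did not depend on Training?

26

With the dependency in place, Permits→Design→Training→Inspection = 5+7+7+9 = 28 sets the finish at 28 days.
Without Training→Inspection, Inspection's earliest start moves from 19 to 12.
New critical path: Permits→Menu→Marketing = 5+19+2 = 26 ⇒ 26 days.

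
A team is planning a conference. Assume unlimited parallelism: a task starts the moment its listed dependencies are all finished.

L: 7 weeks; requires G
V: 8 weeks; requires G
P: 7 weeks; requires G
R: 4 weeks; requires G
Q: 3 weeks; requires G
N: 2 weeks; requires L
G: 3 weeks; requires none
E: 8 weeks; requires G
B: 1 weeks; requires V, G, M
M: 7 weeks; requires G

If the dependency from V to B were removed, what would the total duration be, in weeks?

12

Before: longest chain G→V→B = 3+8+1 = 12, finish 12.
Without V→B, B's earliest start moves from 11 to 10.
After: G→L→N = 3+7+2 = 12 → 12 weeks.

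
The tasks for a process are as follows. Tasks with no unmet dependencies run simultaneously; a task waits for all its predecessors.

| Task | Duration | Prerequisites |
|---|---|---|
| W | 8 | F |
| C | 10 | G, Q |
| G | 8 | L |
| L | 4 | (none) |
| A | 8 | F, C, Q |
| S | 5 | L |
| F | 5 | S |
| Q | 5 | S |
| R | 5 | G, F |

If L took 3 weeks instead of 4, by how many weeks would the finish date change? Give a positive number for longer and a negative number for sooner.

As given, the longest chain is L→S→Q→C→A = 4+5+5+10+8 = 32, so the finish is 32 weeks.
L lies on that path, so at 3 weeks the path becomes 31 weeks.
No other chain overtakes it, so the finish is 31 weeks.
Change in finish: 31 − 32 = -1 weeks.

-1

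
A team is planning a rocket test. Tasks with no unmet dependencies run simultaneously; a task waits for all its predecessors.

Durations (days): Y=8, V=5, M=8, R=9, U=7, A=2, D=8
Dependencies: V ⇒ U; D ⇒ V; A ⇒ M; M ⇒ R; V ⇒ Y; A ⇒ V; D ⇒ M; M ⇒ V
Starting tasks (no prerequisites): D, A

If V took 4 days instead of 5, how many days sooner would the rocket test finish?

1

Critical path before the change: D→M→V→Y = 8+8+5+8 = 29 giving 29 days.
V lies on that path, so at 4 days the path becomes 28 days.
No other chain overtakes it, so the finish is 28 days.
Change in finish: 28 − 29 = -1 days.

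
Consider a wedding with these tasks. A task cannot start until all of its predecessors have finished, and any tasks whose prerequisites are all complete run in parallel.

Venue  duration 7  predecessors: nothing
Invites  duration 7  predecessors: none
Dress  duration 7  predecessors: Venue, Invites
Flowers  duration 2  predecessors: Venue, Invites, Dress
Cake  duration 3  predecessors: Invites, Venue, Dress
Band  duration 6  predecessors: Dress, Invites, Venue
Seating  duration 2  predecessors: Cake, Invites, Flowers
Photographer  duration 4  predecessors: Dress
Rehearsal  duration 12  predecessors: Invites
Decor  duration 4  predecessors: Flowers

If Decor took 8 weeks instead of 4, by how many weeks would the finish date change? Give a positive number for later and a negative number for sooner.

4

The binding path is Venue→Dress→Flowers→Decor = 7+7+2+4 = 20; finish at 20 weeks.
Since Decor is critical, the +4 change carries straight to that chain (now 24 weeks).
The critical path is still Venue→Dress→Flowers→Decor; finish is now 24 weeks.
Change in finish: 24 − 20 = +4 weeks.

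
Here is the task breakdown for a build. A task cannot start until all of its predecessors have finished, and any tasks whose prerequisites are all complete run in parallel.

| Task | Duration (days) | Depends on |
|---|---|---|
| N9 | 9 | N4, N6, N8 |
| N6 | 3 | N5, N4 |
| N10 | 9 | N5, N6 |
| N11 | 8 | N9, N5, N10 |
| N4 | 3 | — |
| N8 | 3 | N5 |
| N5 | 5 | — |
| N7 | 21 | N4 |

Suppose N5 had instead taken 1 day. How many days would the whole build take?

24

Actual critical path: N5→N6→N9→N11 = 5+3+9+8 = 25 ⇒ 25 days.
N5 is on the critical path; changing it to 1 makes that path 21 days.
The binding chain switches to N4→N7 = 3+21 = 24; finish 24 days.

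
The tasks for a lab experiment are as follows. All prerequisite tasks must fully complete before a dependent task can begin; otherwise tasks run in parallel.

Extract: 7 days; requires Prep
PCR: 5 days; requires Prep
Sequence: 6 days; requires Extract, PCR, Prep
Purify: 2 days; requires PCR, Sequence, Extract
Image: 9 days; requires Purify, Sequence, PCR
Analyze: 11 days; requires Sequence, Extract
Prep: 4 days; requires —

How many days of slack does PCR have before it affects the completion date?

2

The longest chain is Prep→Extract→Sequence→Purify→Image = 4+7+6+2+9 = 28; overall finish 28 days.
The longest chain containing PCR totals 26 days.
Float = 28 − 26 = 2.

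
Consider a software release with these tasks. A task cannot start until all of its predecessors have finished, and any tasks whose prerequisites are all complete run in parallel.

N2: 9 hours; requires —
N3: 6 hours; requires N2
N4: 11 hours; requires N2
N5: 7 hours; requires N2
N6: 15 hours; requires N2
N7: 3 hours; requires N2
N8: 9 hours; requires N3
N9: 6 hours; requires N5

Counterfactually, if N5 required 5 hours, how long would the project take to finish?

Actual critical path: N2→N3→N8 = 9+6+9 = 24 ⇒ 24 hours.
N5 is off the critical path — its longest chain is 22 hours, giving 2 of slack.
The critical path is still N2→N3→N8; finish is now 24 hours.

24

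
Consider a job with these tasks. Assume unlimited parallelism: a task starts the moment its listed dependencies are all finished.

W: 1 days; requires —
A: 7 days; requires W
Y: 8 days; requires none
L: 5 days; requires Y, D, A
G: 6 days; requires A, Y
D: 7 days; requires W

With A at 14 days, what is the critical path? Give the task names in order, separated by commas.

W, A, G

As given, the longest chain is W→A→G = 1+7+6 = 14, so the finish is 14 days.
A lies on that path, so at 14 days the path becomes 21 days.
That remains the longest chain; total 21 days.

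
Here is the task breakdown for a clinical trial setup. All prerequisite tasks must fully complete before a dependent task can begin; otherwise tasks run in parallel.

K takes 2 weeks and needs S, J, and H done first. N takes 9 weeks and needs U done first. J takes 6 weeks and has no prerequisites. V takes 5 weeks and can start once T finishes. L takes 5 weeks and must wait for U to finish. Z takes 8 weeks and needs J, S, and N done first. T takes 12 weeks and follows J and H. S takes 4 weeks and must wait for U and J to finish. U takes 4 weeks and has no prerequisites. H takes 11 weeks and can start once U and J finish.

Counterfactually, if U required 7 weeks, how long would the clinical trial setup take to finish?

35

Baseline: J→H→T→V = 6+11+12+5 = 34 → 34 weeks.
U is off the critical path — its longest chain is 32 weeks, giving 2 of slack.
Now U→H→T→V = 7+11+12+5 = 35 is longest, so the finish becomes 35 weeks.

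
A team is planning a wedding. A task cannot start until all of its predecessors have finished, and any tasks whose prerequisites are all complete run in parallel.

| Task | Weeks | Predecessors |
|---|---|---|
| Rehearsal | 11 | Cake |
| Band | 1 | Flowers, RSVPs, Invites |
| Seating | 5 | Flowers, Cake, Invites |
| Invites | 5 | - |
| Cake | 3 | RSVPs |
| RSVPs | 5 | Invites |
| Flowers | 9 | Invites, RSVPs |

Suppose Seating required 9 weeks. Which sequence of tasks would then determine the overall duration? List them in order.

Invites, RSVPs, Flowers, Seating

The binding path is Invites→RSVPs→Flowers→Seating = 5+5+9+5 = 24; finish at 24 weeks.
Since Seating is critical, the +4 change carries straight to that chain (now 28 weeks).
No other chain overtakes it, so the finish is 28 weeks.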